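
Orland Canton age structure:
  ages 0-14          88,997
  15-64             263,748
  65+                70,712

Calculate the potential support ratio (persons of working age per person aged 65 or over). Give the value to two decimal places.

Potential support ratio = 263,748 / 70,712 = 3.73

Potential support ratio: 3.73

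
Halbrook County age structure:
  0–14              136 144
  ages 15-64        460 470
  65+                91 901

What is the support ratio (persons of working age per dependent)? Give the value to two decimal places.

Support ratio = 460 470 / (136 144 + 91 901) = 460 470 / 228 045 = 2.02

Support ratio: 2.02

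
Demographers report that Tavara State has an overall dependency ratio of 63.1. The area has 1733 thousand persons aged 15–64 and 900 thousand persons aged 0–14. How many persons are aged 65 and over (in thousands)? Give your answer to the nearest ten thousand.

Total dependency ratio = (youth + elderly) / working-age × 100
63.1 = (900 + E) / 1733 × 100
⇒ 190

Aged 65 and over: 190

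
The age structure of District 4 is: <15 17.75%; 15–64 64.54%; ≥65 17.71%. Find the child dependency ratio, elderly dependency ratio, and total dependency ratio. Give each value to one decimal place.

Youth dependency ratio = 17.75 / 64.54 × 100 = 27.5
Old-age dependency ratio = 17.71 / 64.54 × 100 = 27.4
Total dependency ratio = (17.75 + 17.71) / 64.54 × 100 = 35.46 / 64.54 × 100 = 54.9

Youth dependency ratio: 27.5
Old-age dependency ratio: 27.4
Total dependency ratio: 54.9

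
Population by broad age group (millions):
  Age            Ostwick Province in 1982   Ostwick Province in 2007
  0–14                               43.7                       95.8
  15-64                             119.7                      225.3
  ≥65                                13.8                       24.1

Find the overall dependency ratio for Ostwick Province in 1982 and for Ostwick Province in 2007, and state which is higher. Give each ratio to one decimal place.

Ostwick Province in 1982: (43.7 + 13.8) / 119.7 × 100 = 57.5 / 119.7 × 100 = 48.0
Ostwick Province in 2007: (95.8 + 24.1) / 225.3 × 100 = 119.9 / 225.3 × 100 = 53.2

Ostwick Province in 1982: 48.0
Ostwick Province in 2007: 53.2
Higher: Ostwick Province in 2007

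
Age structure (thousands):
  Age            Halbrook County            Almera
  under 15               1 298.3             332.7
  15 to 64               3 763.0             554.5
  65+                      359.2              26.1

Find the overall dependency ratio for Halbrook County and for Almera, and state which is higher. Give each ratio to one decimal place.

Halbrook County: 44.0
Almera: 64.7
Higher: Almera

Halbrook County: (1 298.3 + 359.2) / 3 763.0 × 100 = 1 657.5 / 3 763.0 × 100 = 44.0
Almera: (332.7 + 26.1) / 554.5 × 100 = 358.8 / 554.5 × 100 = 64.7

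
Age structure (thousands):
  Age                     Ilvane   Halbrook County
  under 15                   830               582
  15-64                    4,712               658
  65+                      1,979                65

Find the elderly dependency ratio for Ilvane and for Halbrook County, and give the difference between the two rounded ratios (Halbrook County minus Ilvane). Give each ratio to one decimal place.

Ilvane: 1,979 / 4,712 × 100 = 42.0
Halbrook County: 65 / 658 × 100 = 9.9

Ilvane: 42.0
Halbrook County: 9.9
Difference: -32.1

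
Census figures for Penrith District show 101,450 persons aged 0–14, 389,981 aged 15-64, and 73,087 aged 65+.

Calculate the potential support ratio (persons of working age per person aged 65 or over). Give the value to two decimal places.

Potential support ratio = 389,981 / 73,087 = 5.34

Potential support ratio: 5.34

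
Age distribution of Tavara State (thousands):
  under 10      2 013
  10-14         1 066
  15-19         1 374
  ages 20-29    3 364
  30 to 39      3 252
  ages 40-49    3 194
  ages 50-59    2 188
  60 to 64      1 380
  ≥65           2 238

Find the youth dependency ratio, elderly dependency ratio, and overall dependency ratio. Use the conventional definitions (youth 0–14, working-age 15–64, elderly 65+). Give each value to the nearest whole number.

0–14: 2 013 + 1 066 = 3 079
15–64: 1 374 + 3 364 + 3 252 + 3 194 + 2 188 + 1 380 = 14 752
65+: 2 238
Youth dependency ratio = 3 079 / 14 752 × 100 = 21
Old-age dependency ratio = 2 238 / 14 752 × 100 = 15
Total dependency ratio = (3 079 + 2 238) / 14 752 × 100 = 5 317 / 14 752 × 100 = 36

Youth dependency ratio: 21
Old-age dependency ratio: 15
Total dependency ratio: 36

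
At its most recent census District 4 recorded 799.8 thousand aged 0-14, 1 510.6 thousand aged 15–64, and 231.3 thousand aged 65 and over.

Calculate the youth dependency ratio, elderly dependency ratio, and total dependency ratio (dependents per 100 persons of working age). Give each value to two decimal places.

Youth dependency ratio: 52.95
Old-age dependency ratio: 15.31
Total dependency ratio: 68.26

Youth dependency ratio = 799.8 / 1 510.6 × 100 = 52.95
Old-age dependency ratio = 231.3 / 1 510.6 × 100 = 15.31
Total dependency ratio = (799.8 + 231.3) / 1 510.6 × 100 = 1 031.1 / 1 510.6 × 100 = 68.26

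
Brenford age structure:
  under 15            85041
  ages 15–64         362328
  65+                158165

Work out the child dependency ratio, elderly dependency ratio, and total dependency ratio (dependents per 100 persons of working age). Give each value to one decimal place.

Youth dependency ratio = 85041 / 362328 × 100 = 23.5
Old-age dependency ratio = 158165 / 362328 × 100 = 43.7
Total dependency ratio = (85041 + 158165) / 362328 × 100 = 243206 / 362328 × 100 = 67.1

Youth dependency ratio: 23.5
Old-age dependency ratio: 43.7
Total dependency ratio: 67.1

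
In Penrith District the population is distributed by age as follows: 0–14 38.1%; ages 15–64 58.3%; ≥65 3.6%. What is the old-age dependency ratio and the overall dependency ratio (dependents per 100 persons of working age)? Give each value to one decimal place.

Old-age dependency ratio = 3.6 / 58.3 × 100 = 6.2
Total dependency ratio = (38.1 + 3.6) / 58.3 × 100 = 41.7 / 58.3 × 100 = 71.5

Old-age dependency ratio: 6.2
Total dependency ratio: 71.5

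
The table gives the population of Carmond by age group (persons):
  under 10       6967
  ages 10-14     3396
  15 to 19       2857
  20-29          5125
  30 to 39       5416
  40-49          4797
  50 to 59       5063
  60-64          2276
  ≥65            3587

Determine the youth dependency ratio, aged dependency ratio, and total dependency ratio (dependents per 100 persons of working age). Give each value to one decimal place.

Youth dependency ratio: 40.6
Old-age dependency ratio: 14.0
Total dependency ratio: 54.6

0–14: 6967 + 3396 = 10363
15–64: 2857 + 5125 + 5416 + 4797 + 5063 + 2276 = 25534
65+: 3587
Youth dependency ratio = 10363 / 25534 × 100 = 40.6
Old-age dependency ratio = 3587 / 25534 × 100 = 14.0
Total dependency ratio = (10363 + 3587) / 25534 × 100 = 13950 / 25534 × 100 = 54.6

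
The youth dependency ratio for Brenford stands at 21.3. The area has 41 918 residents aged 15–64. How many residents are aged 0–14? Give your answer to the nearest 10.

Aged 0–14: 8 930

Youth dependency ratio = youth / working-age × 100
21.3 = Y / 41 918 × 100
⇒ 8 930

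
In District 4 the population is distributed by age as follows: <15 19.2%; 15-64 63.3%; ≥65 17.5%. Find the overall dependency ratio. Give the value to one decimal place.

Total dependency ratio: 58.0

Total dependency ratio = (19.2 + 17.5) / 63.3 × 100 = 36.7 / 63.3 × 100 = 58.0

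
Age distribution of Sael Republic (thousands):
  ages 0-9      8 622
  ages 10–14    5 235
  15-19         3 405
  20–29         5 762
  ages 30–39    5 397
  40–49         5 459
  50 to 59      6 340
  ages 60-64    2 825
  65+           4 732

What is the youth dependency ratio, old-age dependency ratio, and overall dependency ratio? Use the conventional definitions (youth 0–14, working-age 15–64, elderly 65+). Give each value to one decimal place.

0–14: 8 622 + 5 235 = 13 857
15–64: 3 405 + 5 762 + 5 397 + 5 459 + 6 340 + 2 825 = 29 188
65+: 4 732
Youth dependency ratio = 13 857 / 29 188 × 100 = 47.5
Old-age dependency ratio = 4 732 / 29 188 × 100 = 16.2
Total dependency ratio = (13 857 + 4 732) / 29 188 × 100 = 18 589 / 29 188 × 100 = 63.7

Youth dependency ratio: 47.5
Old-age dependency ratio: 16.2
Total dependency ratio: 63.7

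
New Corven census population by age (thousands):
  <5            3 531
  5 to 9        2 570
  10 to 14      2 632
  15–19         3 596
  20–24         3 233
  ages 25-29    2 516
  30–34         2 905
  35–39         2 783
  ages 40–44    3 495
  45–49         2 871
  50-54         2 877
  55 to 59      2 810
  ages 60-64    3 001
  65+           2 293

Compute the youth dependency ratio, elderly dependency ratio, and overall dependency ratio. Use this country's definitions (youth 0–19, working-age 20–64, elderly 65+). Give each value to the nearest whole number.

Youth dependency ratio: 47
Old-age dependency ratio: 9
Total dependency ratio: 55

0–19: 3 531 + 2 570 + 2 632 + 3 596 = 12 329
20–64: 3 233 + 2 516 + 2 905 + 2 783 + 3 495 + 2 871 + 2 877 + 2 810 + 3 001 = 26 491
65+: 2 293
Youth dependency ratio = 12 329 / 26 491 × 100 = 47
Old-age dependency ratio = 2 293 / 26 491 × 100 = 9
Total dependency ratio = (12 329 + 2 293) / 26 491 × 100 = 14 622 / 26 491 × 100 = 55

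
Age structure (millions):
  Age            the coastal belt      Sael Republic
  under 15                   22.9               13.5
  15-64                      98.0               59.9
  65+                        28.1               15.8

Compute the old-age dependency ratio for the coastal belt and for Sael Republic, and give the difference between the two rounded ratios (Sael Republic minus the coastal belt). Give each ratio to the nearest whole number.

the coastal belt: 28.1 / 98.0 × 100 = 29
Sael Republic: 15.8 / 59.9 × 100 = 26

the coastal belt: 29
Sael Republic: 26
Difference: -3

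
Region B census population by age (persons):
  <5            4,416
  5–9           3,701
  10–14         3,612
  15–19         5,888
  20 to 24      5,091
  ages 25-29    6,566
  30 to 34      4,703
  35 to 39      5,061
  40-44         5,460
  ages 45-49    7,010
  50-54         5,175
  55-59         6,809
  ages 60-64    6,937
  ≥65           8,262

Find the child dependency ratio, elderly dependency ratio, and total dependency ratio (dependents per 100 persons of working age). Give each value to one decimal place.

0–14: 4,416 + 3,701 + 3,612 = 11,729
15–64: 5,888 + 5,091 + 6,566 + 4,703 + 5,061 + 5,460 + 7,010 + 5,175 + 6,809 + 6,937 = 58,700
65+: 8,262
Youth dependency ratio = 11,729 / 58,700 × 100 = 20.0
Old-age dependency ratio = 8,262 / 58,700 × 100 = 14.1
Total dependency ratio = (11,729 + 8,262) / 58,700 × 100 = 19,991 / 58,700 × 100 = 34.1

Youth dependency ratio: 20.0
Old-age dependency ratio: 14.1
Total dependency ratio: 34.1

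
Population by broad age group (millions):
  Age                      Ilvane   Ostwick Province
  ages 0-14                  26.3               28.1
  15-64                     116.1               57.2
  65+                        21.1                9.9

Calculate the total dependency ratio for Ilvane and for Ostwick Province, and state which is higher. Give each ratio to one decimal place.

Ilvane: (26.3 + 21.1) / 116.1 × 100 = 47.4 / 116.1 × 100 = 40.8
Ostwick Province: (28.1 + 9.9) / 57.2 × 100 = 38.0 / 57.2 × 100 = 66.4

Ilvane: 40.8
Ostwick Province: 66.4
Higher: Ostwick Province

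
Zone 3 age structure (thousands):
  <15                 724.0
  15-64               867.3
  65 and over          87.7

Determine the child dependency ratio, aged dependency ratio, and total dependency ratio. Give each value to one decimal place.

Youth dependency ratio = 724.0 / 867.3 × 100 = 83.5
Old-age dependency ratio = 87.7 / 867.3 × 100 = 10.1
Total dependency ratio = (724.0 + 87.7) / 867.3 × 100 = 811.7 / 867.3 × 100 = 93.6

Youth dependency ratio: 83.5
Old-age dependency ratio: 10.1
Total dependency ratio: 93.6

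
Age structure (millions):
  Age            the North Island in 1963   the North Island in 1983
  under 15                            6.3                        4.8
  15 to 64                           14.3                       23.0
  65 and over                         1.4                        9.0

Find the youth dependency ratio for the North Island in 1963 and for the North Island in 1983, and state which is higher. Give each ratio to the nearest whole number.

the North Island in 1963: 6.3 / 14.3 × 100 = 44
the North Island in 1983: 4.8 / 23.0 × 100 = 21

the North Island in 1963: 44
the North Island in 1983: 21
Higher: the North Island in 1963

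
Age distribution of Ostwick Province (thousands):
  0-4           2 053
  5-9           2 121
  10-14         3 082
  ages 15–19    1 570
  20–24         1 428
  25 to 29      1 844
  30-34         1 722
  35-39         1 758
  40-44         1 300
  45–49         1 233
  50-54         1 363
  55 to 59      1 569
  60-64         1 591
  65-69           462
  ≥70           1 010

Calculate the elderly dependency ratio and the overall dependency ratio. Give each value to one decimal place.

0–14: 2 053 + 2 121 + 3 082 = 7 256
15–64: 1 570 + 1 428 + 1 844 + 1 722 + 1 758 + 1 300 + 1 233 + 1 363 + 1 569 + 1 591 = 15 378
65+: 462 + 1 010 = 1 472
Old-age dependency ratio = 1 472 / 15 378 × 100 = 9.6
Total dependency ratio = (7 256 + 1 472) / 15 378 × 100 = 8 728 / 15 378 × 100 = 56.8

Old-age dependency ratio: 9.6
Total dependency ratio: 56.8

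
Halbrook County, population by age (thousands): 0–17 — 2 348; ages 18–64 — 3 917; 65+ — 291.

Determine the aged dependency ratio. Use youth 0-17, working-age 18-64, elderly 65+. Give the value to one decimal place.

Old-age dependency ratio: 7.4

Old-age dependency ratio = 291 / 3 917 × 100 = 7.4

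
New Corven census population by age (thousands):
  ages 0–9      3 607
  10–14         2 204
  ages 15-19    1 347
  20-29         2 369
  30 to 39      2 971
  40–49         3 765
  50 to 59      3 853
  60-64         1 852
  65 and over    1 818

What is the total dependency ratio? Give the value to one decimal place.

Total dependency ratio: 47.2

0–14: 3 607 + 2 204 = 5 811
15–64: 1 347 + 2 369 + 2 971 + 3 765 + 3 853 + 1 852 = 16 157
65+: 1 818
Total dependency ratio = (5 811 + 1 818) / 16 157 × 100 = 7 629 / 16 157 × 100 = 47.2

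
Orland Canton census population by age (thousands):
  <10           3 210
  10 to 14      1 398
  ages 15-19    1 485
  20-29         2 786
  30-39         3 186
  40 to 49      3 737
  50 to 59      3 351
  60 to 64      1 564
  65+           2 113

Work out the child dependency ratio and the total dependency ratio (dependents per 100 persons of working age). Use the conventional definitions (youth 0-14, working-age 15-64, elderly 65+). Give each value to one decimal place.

0–14: 3 210 + 1 398 = 4 608
15–64: 1 485 + 2 786 + 3 186 + 3 737 + 3 351 + 1 564 = 16 109
65+: 2 113
Youth dependency ratio = 4 608 / 16 109 × 100 = 28.6
Total dependency ratio = (4 608 + 2 113) / 16 109 × 100 = 6 721 / 16 109 × 100 = 41.7

Youth dependency ratio: 28.6
Total dependency ratio: 41.7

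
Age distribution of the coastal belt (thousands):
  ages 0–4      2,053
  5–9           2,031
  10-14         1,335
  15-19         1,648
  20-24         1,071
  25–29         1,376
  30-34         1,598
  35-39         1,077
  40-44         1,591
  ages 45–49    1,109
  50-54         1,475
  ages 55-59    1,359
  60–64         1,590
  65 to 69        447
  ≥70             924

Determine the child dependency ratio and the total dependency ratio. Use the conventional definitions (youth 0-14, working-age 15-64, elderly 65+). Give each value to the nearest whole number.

0–14: 2,053 + 2,031 + 1,335 = 5,419
15–64: 1,648 + 1,071 + 1,376 + 1,598 + 1,077 + 1,591 + 1,109 + 1,475 + 1,359 + 1,590 = 13,894
65+: 447 + 924 = 1,371
Youth dependency ratio = 5,419 / 13,894 × 100 = 39
Total dependency ratio = (5,419 + 1,371) / 13,894 × 100 = 6,790 / 13,894 × 100 = 49

Youth dependency ratio: 39
Total dependency ratio: 49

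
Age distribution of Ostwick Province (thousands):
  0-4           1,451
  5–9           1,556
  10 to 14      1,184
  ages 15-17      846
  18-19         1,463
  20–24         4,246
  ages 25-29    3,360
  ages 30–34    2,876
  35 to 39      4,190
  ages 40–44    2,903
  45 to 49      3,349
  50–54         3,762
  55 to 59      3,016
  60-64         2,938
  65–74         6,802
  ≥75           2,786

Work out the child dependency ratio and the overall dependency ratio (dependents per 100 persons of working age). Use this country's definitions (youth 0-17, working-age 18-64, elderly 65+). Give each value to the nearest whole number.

0–17: 1,451 + 1,556 + 1,184 + 846 = 5,037
18–64: 1,463 + 4,246 + 3,360 + 2,876 + 4,190 + 2,903 + 3,349 + 3,762 + 3,016 + 2,938 = 32,103
65+: 6,802 + 2,786 = 9,588
Youth dependency ratio = 5,037 / 32,103 × 100 = 16
Total dependency ratio = (5,037 + 9,588) / 32,103 × 100 = 14,625 / 32,103 × 100 = 46

Youth dependency ratio: 16
Total dependency ratio: 46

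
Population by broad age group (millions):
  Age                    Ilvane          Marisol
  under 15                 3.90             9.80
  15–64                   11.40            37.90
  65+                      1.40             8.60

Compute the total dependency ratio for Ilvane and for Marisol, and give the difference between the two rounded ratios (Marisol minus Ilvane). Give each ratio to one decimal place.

Ilvane: 46.5
Marisol: 48.5
Difference: +2.0

Ilvane: (3.90 + 1.40) / 11.40 × 100 = 5.30 / 11.40 × 100 = 46.5
Marisol: (9.80 + 8.60) / 37.90 × 100 = 18.40 / 37.90 × 100 = 48.5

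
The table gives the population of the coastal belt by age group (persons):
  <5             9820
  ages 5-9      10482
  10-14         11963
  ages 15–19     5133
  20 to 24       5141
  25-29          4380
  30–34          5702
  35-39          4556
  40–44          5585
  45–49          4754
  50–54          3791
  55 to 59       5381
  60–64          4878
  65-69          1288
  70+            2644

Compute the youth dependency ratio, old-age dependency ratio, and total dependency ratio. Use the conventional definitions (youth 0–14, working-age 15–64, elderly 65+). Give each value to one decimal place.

Youth dependency ratio: 65.4
Old-age dependency ratio: 8.0
Total dependency ratio: 73.4

0–14: 9820 + 10482 + 11963 = 32265
15–64: 5133 + 5141 + 4380 + 5702 + 4556 + 5585 + 4754 + 3791 + 5381 + 4878 = 49301
65+: 1288 + 2644 = 3932
Youth dependency ratio = 32265 / 49301 × 100 = 65.4
Old-age dependency ratio = 3932 / 49301 × 100 = 8.0
Total dependency ratio = (32265 + 3932) / 49301 × 100 = 36197 / 49301 × 100 = 73.4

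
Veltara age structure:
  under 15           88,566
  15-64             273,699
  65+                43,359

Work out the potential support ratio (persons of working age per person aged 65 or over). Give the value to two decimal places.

Potential support ratio = 273,699 / 43,359 = 6.31

Potential support ratio: 6.31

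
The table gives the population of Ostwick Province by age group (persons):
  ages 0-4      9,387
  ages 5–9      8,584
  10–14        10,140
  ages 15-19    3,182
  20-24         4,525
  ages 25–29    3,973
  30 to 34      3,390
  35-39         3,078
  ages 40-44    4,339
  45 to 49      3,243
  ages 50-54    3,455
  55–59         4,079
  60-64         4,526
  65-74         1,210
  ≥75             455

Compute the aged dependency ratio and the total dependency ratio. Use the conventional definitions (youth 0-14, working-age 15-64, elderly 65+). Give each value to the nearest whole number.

Old-age dependency ratio: 4
Total dependency ratio: 79

0–14: 9,387 + 8,584 + 10,140 = 28,111
15–64: 3,182 + 4,525 + 3,973 + 3,390 + 3,078 + 4,339 + 3,243 + 3,455 + 4,079 + 4,526 = 37,790
65+: 1,210 + 455 = 1,665
Old-age dependency ratio = 1,665 / 37,790 × 100 = 4
Total dependency ratio = (28,111 + 1,665) / 37,790 × 100 = 29,776 / 37,790 × 100 = 79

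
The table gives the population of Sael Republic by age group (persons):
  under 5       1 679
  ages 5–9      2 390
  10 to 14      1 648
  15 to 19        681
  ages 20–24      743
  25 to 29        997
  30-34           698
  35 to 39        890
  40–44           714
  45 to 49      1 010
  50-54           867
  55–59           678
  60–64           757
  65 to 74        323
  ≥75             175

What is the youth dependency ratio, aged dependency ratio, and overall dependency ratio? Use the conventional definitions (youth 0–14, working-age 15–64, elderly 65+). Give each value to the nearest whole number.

0–14: 1 679 + 2 390 + 1 648 = 5 717
15–64: 681 + 743 + 997 + 698 + 890 + 714 + 1 010 + 867 + 678 + 757 = 8 035
65+: 323 + 175 = 498
Youth dependency ratio = 5 717 / 8 035 × 100 = 71
Old-age dependency ratio = 498 / 8 035 × 100 = 6
Total dependency ratio = (5 717 + 498) / 8 035 × 100 = 6 215 / 8 035 × 100 = 77

Youth dependency ratio: 71
Old-age dependency ratio: 6
Total dependency ratio: 77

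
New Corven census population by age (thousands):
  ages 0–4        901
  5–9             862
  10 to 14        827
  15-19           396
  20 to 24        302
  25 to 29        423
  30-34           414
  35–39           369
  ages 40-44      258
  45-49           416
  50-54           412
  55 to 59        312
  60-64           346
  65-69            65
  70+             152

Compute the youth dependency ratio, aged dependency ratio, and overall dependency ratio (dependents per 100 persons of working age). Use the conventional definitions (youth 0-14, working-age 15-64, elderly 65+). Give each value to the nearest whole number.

0–14: 901 + 862 + 827 = 2590
15–64: 396 + 302 + 423 + 414 + 369 + 258 + 416 + 412 + 312 + 346 = 3648
65+: 65 + 152 = 217
Youth dependency ratio = 2590 / 3648 × 100 = 71
Old-age dependency ratio = 217 / 3648 × 100 = 6
Total dependency ratio = (2590 + 217) / 3648 × 100 = 2807 / 3648 × 100 = 77

Youth dependency ratio: 71
Old-age dependency ratio: 6
Total dependency ratio: 77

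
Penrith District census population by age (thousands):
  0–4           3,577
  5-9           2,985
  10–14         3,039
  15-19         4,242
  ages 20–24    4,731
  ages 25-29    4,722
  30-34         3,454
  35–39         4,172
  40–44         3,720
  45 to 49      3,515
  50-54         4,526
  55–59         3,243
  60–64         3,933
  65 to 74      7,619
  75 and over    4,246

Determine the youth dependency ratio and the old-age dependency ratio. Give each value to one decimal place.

0–14: 3,577 + 2,985 + 3,039 = 9,601
15–64: 4,242 + 4,731 + 4,722 + 3,454 + 4,172 + 3,720 + 3,515 + 4,526 + 3,243 + 3,933 = 40,258
65+: 7,619 + 4,246 = 11,865
Youth dependency ratio = 9,601 / 40,258 × 100 = 23.8
Old-age dependency ratio = 11,865 / 40,258 × 100 = 29.5

Youth dependency ratio: 23.8
Old-age dependency ratio: 29.5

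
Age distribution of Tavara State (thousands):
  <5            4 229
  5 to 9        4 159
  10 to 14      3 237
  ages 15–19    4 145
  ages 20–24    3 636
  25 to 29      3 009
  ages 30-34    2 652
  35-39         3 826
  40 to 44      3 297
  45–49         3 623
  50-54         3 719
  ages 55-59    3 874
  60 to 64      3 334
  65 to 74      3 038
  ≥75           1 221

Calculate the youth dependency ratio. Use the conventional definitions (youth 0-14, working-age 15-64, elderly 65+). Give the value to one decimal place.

Youth dependency ratio: 33.1

0–14: 4 229 + 4 159 + 3 237 = 11 625
15–64: 4 145 + 3 636 + 3 009 + 2 652 + 3 826 + 3 297 + 3 623 + 3 719 + 3 874 + 3 334 = 35 115
65+: 3 038 + 1 221 = 4 259
Youth dependency ratio = 11 625 / 35 115 × 100 = 33.1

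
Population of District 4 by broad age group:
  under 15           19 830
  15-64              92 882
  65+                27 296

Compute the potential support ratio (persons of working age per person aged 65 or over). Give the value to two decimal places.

Potential support ratio = 92 882 / 27 296 = 3.40

Potential support ratio: 3.40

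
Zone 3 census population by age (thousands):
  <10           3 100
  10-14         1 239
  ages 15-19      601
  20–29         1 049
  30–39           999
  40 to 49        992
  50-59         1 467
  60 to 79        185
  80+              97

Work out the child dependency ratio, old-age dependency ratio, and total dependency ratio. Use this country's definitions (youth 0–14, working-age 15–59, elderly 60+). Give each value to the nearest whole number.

Youth dependency ratio: 85
Old-age dependency ratio: 6
Total dependency ratio: 90

0–14: 3 100 + 1 239 = 4 339
15–59: 601 + 1 049 + 999 + 992 + 1 467 = 5 108
60+: 185 + 97 = 282
Youth dependency ratio = 4 339 / 5 108 × 100 = 85
Old-age dependency ratio = 282 / 5 108 × 100 = 6
Total dependency ratio = (4 339 + 282) / 5 108 × 100 = 4 621 / 5 108 × 100 = 90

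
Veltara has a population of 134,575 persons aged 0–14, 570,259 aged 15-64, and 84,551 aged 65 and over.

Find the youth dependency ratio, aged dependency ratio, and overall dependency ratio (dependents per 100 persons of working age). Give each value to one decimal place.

Youth dependency ratio: 23.6
Old-age dependency ratio: 14.8
Total dependency ratio: 38.4

Youth dependency ratio = 134,575 / 570,259 × 100 = 23.6
Old-age dependency ratio = 84,551 / 570,259 × 100 = 14.8
Total dependency ratio = (134,575 + 84,551) / 570,259 × 100 = 219,126 / 570,259 × 100 = 38.4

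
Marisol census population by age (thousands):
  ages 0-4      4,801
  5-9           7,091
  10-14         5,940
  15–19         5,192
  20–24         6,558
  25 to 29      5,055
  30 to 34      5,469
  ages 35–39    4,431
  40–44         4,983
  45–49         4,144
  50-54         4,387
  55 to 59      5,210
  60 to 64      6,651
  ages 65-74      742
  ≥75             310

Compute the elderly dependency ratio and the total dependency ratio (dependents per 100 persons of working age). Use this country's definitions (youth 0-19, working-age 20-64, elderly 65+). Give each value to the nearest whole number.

0–19: 4,801 + 7,091 + 5,940 + 5,192 = 23,024
20–64: 6,558 + 5,055 + 5,469 + 4,431 + 4,983 + 4,144 + 4,387 + 5,210 + 6,651 = 46,888
65+: 742 + 310 = 1,052
Old-age dependency ratio = 1,052 / 46,888 × 100 = 2
Total dependency ratio = (23,024 + 1,052) / 46,888 × 100 = 24,076 / 46,888 × 100 = 51

Old-age dependency ratio: 2
Total dependency ratio: 51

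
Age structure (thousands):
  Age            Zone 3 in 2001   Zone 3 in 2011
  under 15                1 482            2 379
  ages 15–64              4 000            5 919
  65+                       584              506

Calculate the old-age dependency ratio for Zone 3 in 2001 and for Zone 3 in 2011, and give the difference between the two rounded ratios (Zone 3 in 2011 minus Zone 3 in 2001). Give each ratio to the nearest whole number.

Zone 3 in 2001: 584 / 4 000 × 100 = 15
Zone 3 in 2011: 506 / 5 919 × 100 = 9

Zone 3 in 2001: 15
Zone 3 in 2011: 9
Difference: -6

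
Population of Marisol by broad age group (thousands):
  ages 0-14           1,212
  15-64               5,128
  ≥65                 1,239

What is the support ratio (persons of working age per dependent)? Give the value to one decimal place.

Support ratio: 2.1

Support ratio = 5,128 / (1,212 + 1,239) = 5,128 / 2,451 = 2.1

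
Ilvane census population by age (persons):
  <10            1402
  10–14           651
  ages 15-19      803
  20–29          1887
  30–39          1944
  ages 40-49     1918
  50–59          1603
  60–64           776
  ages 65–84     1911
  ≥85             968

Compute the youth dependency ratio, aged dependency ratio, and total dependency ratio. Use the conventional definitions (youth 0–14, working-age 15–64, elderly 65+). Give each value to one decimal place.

0–14: 1402 + 651 = 2053
15–64: 803 + 1887 + 1944 + 1918 + 1603 + 776 = 8931
65+: 1911 + 968 = 2879
Youth dependency ratio = 2053 / 8931 × 100 = 23.0
Old-age dependency ratio = 2879 / 8931 × 100 = 32.2
Total dependency ratio = (2053 + 2879) / 8931 × 100 = 4932 / 8931 × 100 = 55.2

Youth dependency ratio: 23.0
Old-age dependency ratio: 32.2
Total dependency ratio: 55.2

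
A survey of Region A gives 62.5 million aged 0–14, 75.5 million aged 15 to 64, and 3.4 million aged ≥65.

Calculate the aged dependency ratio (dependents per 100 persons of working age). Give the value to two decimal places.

Old-age dependency ratio = 3.4 / 75.5 × 100 = 4.50

Old-age dependency ratio: 4.50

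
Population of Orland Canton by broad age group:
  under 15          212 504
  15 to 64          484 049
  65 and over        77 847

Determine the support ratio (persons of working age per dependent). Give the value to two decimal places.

Support ratio: 1.67

Support ratio = 484 049 / (212 504 + 77 847) = 484 049 / 290 351 = 1.67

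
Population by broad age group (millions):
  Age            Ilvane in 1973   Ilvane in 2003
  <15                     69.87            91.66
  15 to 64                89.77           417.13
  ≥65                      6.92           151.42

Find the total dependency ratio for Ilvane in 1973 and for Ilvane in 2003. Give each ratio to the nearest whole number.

Ilvane in 1973: 86
Ilvane in 2003: 58

Ilvane in 1973: (69.87 + 6.92) / 89.77 × 100 = 76.79 / 89.77 × 100 = 86
Ilvane in 2003: (91.66 + 151.42) / 417.13 × 100 = 243.08 / 417.13 × 100 = 58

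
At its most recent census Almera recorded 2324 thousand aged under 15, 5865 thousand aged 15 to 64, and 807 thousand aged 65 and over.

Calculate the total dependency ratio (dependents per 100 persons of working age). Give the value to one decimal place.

Total dependency ratio: 53.4

Total dependency ratio = (2324 + 807) / 5865 × 100 = 3131 / 5865 × 100 = 53.4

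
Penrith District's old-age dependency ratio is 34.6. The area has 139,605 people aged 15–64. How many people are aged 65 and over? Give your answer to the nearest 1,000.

Old-age dependency ratio = elderly / working-age × 100
34.6 = E / 139,605 × 100
⇒ 48,000

Aged 65 and over: 48,000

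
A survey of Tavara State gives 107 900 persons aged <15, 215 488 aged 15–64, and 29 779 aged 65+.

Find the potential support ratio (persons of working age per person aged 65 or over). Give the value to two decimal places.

Potential support ratio: 7.24

Potential support ratio = 215 488 / 29 779 = 7.24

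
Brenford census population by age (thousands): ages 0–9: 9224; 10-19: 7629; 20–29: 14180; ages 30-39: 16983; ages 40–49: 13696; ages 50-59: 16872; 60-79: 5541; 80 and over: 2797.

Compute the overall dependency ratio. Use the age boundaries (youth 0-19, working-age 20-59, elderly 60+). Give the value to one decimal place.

0–19: 9224 + 7629 = 16853
20–59: 14180 + 16983 + 13696 + 16872 = 61731
60+: 5541 + 2797 = 8338
Total dependency ratio = (16853 + 8338) / 61731 × 100 = 25191 / 61731 × 100 = 40.8

Total dependency ratio: 40.8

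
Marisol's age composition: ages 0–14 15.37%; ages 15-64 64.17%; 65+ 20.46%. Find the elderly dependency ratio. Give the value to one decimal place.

Old-age dependency ratio: 31.9

Old-age dependency ratio = 20.46 / 64.17 × 100 = 31.9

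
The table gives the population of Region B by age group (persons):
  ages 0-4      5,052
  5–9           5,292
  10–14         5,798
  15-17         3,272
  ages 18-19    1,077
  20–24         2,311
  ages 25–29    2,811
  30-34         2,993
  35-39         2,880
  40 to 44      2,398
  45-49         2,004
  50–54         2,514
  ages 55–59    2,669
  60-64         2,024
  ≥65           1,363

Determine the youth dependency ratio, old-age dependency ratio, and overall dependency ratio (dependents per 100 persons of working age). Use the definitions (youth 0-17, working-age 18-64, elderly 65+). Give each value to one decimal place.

Youth dependency ratio: 82.0
Old-age dependency ratio: 5.8
Total dependency ratio: 87.7

0–17: 5,052 + 5,292 + 5,798 + 3,272 = 19,414
18–64: 1,077 + 2,311 + 2,811 + 2,993 + 2,880 + 2,398 + 2,004 + 2,514 + 2,669 + 2,024 = 23,681
65+: 1,363
Youth dependency ratio = 19,414 / 23,681 × 100 = 82.0
Old-age dependency ratio = 1,363 / 23,681 × 100 = 5.8
Total dependency ratio = (19,414 + 1,363) / 23,681 × 100 = 20,777 / 23,681 × 100 = 87.7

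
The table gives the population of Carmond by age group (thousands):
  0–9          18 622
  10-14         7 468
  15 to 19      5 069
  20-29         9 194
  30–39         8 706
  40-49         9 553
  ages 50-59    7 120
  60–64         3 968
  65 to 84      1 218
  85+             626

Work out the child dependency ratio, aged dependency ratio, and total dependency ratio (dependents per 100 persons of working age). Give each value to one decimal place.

Youth dependency ratio: 59.8
Old-age dependency ratio: 4.2
Total dependency ratio: 64.1

0–14: 18 622 + 7 468 = 26 090
15–64: 5 069 + 9 194 + 8 706 + 9 553 + 7 120 + 3 968 = 43 610
65+: 1 218 + 626 = 1 844
Youth dependency ratio = 26 090 / 43 610 × 100 = 59.8
Old-age dependency ratio = 1 844 / 43 610 × 100 = 4.2
Total dependency ratio = (26 090 + 1 844) / 43 610 × 100 = 27 934 / 43 610 × 100 = 64.1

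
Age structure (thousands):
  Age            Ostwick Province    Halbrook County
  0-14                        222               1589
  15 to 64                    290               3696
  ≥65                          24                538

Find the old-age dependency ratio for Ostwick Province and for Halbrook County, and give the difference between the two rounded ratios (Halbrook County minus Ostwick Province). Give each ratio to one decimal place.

Ostwick Province: 24 / 290 × 100 = 8.3
Halbrook County: 538 / 3696 × 100 = 14.6

Ostwick Province: 8.3
Halbrook County: 14.6
Difference: +6.3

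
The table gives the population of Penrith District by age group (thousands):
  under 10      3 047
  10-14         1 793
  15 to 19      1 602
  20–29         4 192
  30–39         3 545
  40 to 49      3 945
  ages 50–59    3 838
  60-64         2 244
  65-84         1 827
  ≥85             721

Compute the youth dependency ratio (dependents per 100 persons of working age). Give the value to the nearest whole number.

0–14: 3 047 + 1 793 = 4 840
15–64: 1 602 + 4 192 + 3 545 + 3 945 + 3 838 + 2 244 = 19 366
65+: 1 827 + 721 = 2 548
Youth dependency ratio = 4 840 / 19 366 × 100 = 25

Youth dependency ratio: 25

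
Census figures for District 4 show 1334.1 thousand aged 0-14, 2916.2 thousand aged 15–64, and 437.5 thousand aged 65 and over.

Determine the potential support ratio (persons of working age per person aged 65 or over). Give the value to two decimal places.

Potential support ratio: 6.67

Potential support ratio = 2916.2 / 437.5 = 6.67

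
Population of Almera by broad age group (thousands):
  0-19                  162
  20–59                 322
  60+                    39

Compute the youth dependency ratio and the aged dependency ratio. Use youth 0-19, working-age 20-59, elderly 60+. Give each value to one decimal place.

Youth dependency ratio = 162 / 322 × 100 = 50.3
Old-age dependency ratio = 39 / 322 × 100 = 12.1

Youth dependency ratio: 50.3
Old-age dependency ratio: 12.1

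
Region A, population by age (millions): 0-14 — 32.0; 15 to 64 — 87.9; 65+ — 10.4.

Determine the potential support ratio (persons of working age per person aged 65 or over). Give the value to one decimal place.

Potential support ratio: 8.5

Potential support ratio = 87.9 / 10.4 = 8.5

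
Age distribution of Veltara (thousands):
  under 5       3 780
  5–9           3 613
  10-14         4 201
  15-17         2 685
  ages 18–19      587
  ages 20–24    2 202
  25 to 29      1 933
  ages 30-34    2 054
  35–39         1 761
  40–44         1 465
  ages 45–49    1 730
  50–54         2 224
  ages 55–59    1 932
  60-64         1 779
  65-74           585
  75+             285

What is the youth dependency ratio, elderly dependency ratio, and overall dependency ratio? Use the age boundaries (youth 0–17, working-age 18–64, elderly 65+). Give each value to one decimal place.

Youth dependency ratio: 80.8
Old-age dependency ratio: 4.9
Total dependency ratio: 85.7

0–17: 3 780 + 3 613 + 4 201 + 2 685 = 14 279
18–64: 587 + 2 202 + 1 933 + 2 054 + 1 761 + 1 465 + 1 730 + 2 224 + 1 932 + 1 779 = 17 667
65+: 585 + 285 = 870
Youth dependency ratio = 14 279 / 17 667 × 100 = 80.8
Old-age dependency ratio = 870 / 17 667 × 100 = 4.9
Total dependency ratio = (14 279 + 870) / 17 667 × 100 = 15 149 / 17 667 × 100 = 85.7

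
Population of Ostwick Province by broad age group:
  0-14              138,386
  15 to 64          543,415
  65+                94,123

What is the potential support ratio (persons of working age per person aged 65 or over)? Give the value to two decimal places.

Potential support ratio = 543,415 / 94,123 = 5.77

Potential support ratio: 5.77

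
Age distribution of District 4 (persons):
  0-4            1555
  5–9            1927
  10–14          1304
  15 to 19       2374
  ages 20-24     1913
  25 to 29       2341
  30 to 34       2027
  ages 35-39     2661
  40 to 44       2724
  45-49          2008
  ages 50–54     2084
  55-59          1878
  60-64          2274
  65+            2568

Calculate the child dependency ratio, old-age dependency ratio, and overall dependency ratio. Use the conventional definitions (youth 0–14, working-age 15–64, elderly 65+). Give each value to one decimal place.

Youth dependency ratio: 21.5
Old-age dependency ratio: 11.5
Total dependency ratio: 33.0

0–14: 1555 + 1927 + 1304 = 4786
15–64: 2374 + 1913 + 2341 + 2027 + 2661 + 2724 + 2008 + 2084 + 1878 + 2274 = 22284
65+: 2568
Youth dependency ratio = 4786 / 22284 × 100 = 21.5
Old-age dependency ratio = 2568 / 22284 × 100 = 11.5
Total dependency ratio = (4786 + 2568) / 22284 × 100 = 7354 / 22284 × 100 = 33.0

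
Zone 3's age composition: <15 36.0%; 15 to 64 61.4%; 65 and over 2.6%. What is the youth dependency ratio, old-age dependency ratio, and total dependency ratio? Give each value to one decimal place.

Youth dependency ratio: 58.6
Old-age dependency ratio: 4.2
Total dependency ratio: 62.9

Youth dependency ratio = 36.0 / 61.4 × 100 = 58.6
Old-age dependency ratio = 2.6 / 61.4 × 100 = 4.2
Total dependency ratio = (36.0 + 2.6) / 61.4 × 100 = 38.6 / 61.4 × 100 = 62.9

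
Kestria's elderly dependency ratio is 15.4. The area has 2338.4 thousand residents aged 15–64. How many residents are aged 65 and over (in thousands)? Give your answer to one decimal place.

Old-age dependency ratio = elderly / working-age × 100
15.4 = E / 2338.4 × 100
⇒ 360.1

Aged 65 and over: 360.1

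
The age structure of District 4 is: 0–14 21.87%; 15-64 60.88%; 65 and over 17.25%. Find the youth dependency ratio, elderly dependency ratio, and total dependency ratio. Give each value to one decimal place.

Youth dependency ratio = 21.87 / 60.88 × 100 = 35.9
Old-age dependency ratio = 17.25 / 60.88 × 100 = 28.3
Total dependency ratio = (21.87 + 17.25) / 60.88 × 100 = 39.12 / 60.88 × 100 = 64.3

Youth dependency ratio: 35.9
Old-age dependency ratio: 28.3
Total dependency ratio: 64.3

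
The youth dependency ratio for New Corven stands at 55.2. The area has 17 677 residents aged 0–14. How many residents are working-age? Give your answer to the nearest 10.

Youth dependency ratio = youth / working-age × 100
55.2 = 17 677 / W × 100
⇒ 32 020

Working-age: 32 020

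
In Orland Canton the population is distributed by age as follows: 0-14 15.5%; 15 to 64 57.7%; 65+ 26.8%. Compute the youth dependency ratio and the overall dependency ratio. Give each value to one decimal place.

Youth dependency ratio = 15.5 / 57.7 × 100 = 26.9
Total dependency ratio = (15.5 + 26.8) / 57.7 × 100 = 42.3 / 57.7 × 100 = 73.3

Youth dependency ratio: 26.9
Total dependency ratio: 73.3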